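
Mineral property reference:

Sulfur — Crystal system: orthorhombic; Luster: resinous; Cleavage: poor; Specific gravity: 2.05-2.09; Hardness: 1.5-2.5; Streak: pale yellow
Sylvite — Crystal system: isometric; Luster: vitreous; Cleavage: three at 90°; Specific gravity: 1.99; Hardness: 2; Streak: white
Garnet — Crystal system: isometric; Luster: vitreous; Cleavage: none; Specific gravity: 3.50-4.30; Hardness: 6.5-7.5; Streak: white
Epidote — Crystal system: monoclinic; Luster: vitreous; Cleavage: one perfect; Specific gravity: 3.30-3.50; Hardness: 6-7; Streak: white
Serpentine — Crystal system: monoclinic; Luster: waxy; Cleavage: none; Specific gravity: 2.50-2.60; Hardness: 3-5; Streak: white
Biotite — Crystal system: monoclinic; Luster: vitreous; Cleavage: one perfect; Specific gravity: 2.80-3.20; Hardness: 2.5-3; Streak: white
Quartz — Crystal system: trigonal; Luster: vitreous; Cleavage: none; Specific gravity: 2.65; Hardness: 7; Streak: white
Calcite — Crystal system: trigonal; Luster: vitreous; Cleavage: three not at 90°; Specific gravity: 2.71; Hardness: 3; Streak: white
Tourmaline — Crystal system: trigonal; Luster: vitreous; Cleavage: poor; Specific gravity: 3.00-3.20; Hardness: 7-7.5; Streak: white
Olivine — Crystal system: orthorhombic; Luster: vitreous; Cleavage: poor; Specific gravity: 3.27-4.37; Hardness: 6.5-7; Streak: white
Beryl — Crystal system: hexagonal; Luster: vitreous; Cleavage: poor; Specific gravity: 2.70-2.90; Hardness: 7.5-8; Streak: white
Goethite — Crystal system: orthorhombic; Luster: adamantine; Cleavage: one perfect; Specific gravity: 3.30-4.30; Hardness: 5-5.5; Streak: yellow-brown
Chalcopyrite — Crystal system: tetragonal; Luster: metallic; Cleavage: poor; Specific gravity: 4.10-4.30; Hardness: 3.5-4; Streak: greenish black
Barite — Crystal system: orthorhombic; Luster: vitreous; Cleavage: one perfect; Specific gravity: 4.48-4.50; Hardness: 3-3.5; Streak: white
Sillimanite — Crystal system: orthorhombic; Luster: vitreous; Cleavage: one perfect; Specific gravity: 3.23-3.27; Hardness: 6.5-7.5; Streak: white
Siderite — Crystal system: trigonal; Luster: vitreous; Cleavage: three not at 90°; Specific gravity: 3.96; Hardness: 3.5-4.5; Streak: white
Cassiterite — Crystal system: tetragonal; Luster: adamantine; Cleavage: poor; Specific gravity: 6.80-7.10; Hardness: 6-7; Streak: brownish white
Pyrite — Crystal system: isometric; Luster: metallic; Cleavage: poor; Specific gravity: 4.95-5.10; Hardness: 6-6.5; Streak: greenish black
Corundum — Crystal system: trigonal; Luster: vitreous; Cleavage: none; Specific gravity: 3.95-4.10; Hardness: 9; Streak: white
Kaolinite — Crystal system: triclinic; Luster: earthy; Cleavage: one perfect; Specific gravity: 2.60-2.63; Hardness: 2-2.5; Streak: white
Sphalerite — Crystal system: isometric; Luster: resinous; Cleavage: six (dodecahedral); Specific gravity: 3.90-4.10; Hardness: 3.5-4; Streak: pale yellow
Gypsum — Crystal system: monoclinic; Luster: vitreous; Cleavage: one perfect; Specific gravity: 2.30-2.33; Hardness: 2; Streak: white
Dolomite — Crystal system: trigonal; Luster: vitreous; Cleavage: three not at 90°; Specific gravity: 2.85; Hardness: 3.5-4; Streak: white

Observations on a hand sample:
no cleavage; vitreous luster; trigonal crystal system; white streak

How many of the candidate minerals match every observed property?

No cleavage — only Garnet, Serpentine, Quartz, Corundum remain.
Vitreous luster rules out Serpentine.
Trigonal crystal system is inconsistent with Garnet.
White streak — all remaining candidates fit.
Remaining candidates: Corundum, Quartz.
That is 2 minerals.

2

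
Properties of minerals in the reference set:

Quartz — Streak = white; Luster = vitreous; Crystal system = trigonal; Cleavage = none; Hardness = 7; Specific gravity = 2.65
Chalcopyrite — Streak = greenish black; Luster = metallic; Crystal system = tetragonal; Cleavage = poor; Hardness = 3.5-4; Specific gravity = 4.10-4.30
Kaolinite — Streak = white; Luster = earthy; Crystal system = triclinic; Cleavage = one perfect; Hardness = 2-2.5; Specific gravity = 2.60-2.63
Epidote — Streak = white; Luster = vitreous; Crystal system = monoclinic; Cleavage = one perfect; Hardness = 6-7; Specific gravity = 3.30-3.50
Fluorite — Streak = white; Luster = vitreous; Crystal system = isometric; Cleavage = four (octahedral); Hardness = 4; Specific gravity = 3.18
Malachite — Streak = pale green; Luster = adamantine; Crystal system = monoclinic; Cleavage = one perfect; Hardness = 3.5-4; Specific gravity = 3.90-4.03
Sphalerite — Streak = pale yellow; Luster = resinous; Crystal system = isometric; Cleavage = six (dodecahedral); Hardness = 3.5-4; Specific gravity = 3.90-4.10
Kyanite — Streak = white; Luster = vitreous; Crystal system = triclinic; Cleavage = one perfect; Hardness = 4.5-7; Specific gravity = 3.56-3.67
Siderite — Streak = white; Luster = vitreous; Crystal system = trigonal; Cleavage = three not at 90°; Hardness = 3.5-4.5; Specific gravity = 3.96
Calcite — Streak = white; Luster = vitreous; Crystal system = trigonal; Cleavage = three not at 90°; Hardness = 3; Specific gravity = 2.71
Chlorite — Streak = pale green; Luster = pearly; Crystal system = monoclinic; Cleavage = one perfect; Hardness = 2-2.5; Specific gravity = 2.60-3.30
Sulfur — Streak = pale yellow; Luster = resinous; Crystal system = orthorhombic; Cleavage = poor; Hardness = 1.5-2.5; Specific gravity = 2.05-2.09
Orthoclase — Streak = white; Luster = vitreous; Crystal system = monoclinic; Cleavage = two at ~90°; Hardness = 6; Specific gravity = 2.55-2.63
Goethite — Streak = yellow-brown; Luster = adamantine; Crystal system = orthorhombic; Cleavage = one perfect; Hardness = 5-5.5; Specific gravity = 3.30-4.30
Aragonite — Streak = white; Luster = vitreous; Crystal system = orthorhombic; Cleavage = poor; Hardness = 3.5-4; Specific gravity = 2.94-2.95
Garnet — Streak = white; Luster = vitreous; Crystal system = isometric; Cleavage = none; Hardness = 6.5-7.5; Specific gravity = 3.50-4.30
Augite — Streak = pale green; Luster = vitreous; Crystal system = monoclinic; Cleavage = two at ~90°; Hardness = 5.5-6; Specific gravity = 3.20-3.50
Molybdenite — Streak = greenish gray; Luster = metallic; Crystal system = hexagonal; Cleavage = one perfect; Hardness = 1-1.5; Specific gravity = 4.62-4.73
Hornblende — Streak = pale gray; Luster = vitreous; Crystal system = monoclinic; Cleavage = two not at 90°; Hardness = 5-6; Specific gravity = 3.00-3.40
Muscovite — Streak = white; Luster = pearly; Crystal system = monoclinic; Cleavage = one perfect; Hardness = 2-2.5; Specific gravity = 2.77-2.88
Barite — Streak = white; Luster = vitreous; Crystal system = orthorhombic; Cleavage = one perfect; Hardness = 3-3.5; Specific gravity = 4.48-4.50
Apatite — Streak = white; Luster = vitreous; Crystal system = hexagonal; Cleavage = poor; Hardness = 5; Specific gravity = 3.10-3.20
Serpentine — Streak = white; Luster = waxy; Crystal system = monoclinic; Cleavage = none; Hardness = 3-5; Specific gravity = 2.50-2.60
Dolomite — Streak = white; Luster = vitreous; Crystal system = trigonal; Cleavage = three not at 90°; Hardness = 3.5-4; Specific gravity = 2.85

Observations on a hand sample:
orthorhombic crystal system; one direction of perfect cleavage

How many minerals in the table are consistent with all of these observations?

Orthorhombic crystal system: only Sulfur, Goethite, Aragonite, Barite remain.
One direction of perfect cleavage rules out Sulfur, Aragonite.
Consistent with every observation: Barite, Goethite.
That is 2 minerals.

2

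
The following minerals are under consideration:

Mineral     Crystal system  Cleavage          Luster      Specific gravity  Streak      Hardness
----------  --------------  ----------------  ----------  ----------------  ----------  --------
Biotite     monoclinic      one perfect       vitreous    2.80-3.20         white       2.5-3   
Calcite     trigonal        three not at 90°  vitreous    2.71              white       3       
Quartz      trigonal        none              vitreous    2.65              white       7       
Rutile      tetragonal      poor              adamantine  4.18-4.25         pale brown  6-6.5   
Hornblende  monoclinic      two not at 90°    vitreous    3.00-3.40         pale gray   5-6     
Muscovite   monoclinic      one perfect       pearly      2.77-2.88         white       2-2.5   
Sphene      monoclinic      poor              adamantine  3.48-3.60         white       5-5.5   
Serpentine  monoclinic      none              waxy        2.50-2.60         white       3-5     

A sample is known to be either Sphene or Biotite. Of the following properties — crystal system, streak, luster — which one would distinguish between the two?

luster

Crystal system: both monoclinic — shared.
Streak: both white — shared.
Luster: Sphene adamantine, Biotite vitreous — distinct.
Of the listed properties, luster is the one that separates them.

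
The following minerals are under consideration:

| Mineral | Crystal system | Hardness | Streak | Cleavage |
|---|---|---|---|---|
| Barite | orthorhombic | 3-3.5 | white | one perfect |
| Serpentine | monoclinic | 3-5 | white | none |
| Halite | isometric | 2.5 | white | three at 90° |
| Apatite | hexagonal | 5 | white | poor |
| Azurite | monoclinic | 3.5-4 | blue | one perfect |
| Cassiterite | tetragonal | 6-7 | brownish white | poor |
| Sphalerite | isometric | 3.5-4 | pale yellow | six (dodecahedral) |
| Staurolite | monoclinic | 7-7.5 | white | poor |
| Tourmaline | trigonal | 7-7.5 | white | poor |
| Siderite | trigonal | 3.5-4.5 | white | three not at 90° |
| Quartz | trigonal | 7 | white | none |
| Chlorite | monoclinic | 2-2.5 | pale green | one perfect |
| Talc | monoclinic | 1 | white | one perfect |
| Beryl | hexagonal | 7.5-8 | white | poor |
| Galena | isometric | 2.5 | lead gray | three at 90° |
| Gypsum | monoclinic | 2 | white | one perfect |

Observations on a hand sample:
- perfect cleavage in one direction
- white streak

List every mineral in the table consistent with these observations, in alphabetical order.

Perfect cleavage in one direction: narrows the field to Barite, Azurite, Chlorite, Talc, Gypsum.
White streak is inconsistent with Azurite, Chlorite.
Remaining candidates: Barite, Gypsum, Talc.

Barite, Gypsum, Talc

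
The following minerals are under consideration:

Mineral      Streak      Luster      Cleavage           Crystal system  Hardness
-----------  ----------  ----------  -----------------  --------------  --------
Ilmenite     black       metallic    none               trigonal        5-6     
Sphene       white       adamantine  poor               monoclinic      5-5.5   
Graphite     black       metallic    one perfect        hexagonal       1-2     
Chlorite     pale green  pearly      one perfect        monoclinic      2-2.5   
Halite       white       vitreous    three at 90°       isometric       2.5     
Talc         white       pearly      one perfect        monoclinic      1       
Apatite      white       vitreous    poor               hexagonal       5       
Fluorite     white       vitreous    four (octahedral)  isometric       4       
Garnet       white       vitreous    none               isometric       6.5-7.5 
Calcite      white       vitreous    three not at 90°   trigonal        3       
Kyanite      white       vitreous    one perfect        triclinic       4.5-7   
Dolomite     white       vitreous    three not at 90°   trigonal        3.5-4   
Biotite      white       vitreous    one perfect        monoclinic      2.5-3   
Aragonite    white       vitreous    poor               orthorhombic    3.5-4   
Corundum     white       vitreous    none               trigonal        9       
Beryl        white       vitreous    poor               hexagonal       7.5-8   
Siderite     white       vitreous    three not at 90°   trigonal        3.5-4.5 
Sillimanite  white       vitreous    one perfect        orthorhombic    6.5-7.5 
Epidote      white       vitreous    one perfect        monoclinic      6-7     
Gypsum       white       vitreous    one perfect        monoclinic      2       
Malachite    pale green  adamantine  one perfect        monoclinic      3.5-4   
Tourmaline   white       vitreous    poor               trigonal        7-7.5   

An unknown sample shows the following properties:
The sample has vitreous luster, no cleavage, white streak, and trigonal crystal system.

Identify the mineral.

Corundum

Vitreous luster eliminates Ilmenite, Sphene, Graphite, Chlorite, Talc, Malachite.
No cleavage — narrows the field to Garnet, Corundum.
White streak — every remaining candidate is consistent.
Trigonal crystal system is inconsistent with Garnet.
The only mineral consistent with every observation is Corundum.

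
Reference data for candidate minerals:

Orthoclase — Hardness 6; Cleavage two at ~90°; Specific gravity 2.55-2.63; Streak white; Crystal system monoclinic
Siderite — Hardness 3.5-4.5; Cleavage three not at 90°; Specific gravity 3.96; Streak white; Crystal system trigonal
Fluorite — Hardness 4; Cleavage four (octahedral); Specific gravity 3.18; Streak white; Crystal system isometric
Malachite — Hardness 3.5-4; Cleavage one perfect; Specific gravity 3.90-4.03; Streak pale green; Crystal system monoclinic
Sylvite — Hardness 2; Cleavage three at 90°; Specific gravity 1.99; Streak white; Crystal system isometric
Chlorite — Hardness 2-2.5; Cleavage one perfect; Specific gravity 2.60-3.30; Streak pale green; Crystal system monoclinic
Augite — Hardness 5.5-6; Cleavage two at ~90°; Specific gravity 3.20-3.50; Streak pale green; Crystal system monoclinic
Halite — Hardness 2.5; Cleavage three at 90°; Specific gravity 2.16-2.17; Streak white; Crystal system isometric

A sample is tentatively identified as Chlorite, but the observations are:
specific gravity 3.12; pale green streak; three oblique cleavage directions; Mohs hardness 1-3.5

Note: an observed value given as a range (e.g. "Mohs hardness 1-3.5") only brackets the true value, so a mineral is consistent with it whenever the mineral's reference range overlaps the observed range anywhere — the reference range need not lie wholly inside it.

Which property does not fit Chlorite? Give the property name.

cleavage

Specific gravity 3.12: Chlorite has SG 2.60-3.30 — agrees.
Pale green streak: Chlorite has pale green streak — agrees.
Three oblique cleavage directions: Chlorite has cleavage one perfect — inconsistent.
Mohs hardness 1-3.5: Chlorite has hardness 2-2.5 — agrees.
The cleavage is the one property that does not fit.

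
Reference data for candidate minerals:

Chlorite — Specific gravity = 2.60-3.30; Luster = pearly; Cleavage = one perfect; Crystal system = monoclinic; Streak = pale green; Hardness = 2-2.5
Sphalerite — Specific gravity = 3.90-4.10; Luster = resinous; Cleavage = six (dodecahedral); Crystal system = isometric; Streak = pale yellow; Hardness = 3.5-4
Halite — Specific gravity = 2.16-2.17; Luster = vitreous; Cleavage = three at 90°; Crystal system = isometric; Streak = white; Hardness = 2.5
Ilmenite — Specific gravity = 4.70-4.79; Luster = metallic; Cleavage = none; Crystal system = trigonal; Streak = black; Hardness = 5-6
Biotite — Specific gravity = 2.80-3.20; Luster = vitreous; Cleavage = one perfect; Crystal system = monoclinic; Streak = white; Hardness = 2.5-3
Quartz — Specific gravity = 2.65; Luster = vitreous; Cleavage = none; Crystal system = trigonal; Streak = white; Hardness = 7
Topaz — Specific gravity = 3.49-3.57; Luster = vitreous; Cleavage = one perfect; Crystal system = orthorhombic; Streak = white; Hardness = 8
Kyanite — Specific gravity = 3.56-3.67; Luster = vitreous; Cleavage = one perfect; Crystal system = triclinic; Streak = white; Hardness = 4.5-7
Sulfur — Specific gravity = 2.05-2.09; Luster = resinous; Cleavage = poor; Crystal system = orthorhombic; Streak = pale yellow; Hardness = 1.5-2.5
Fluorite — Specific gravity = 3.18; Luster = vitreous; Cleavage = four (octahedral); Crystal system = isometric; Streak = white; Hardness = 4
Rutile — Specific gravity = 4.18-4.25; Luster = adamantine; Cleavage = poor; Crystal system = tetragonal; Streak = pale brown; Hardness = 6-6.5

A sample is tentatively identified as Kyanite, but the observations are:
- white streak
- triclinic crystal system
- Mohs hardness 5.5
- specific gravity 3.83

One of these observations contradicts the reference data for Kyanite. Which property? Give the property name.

specific gravity

White streak: Kyanite has white streak — agrees.
Triclinic crystal system: Kyanite has triclinic system — agrees.
Mohs hardness 5.5: Kyanite has hardness 4.5-7 — agrees.
Specific gravity 3.83: Kyanite has SG 3.56-3.67 — outside the reference range.
The specific gravity is the one property that does not fit.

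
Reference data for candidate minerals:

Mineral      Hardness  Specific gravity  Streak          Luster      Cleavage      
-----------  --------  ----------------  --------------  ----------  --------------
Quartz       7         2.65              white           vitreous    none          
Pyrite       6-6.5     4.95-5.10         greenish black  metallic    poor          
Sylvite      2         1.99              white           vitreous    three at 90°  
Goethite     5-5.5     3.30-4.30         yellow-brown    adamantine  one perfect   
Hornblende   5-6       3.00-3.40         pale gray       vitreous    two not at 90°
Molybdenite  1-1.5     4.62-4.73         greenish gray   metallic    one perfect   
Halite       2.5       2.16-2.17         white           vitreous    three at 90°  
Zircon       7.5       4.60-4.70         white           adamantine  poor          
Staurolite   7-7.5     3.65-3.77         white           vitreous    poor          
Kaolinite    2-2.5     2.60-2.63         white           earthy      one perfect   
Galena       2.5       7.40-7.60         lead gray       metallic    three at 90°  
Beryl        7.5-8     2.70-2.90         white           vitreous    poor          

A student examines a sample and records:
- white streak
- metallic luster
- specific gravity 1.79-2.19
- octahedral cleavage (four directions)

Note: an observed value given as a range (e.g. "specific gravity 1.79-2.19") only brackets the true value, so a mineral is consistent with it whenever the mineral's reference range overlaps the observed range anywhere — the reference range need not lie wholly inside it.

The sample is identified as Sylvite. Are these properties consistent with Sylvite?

White streak — fits Sylvite (white streak).
Metallic luster — Sylvite has vitreous luster; inconsistent.
Specific gravity 1.79-2.19 — fits Sylvite (SG 1.99).
Octahedral cleavage (four directions) — Sylvite has cleavage three at 90°; inconsistent.
2 of the observed properties are inconsistent with Sylvite.

Inconsistent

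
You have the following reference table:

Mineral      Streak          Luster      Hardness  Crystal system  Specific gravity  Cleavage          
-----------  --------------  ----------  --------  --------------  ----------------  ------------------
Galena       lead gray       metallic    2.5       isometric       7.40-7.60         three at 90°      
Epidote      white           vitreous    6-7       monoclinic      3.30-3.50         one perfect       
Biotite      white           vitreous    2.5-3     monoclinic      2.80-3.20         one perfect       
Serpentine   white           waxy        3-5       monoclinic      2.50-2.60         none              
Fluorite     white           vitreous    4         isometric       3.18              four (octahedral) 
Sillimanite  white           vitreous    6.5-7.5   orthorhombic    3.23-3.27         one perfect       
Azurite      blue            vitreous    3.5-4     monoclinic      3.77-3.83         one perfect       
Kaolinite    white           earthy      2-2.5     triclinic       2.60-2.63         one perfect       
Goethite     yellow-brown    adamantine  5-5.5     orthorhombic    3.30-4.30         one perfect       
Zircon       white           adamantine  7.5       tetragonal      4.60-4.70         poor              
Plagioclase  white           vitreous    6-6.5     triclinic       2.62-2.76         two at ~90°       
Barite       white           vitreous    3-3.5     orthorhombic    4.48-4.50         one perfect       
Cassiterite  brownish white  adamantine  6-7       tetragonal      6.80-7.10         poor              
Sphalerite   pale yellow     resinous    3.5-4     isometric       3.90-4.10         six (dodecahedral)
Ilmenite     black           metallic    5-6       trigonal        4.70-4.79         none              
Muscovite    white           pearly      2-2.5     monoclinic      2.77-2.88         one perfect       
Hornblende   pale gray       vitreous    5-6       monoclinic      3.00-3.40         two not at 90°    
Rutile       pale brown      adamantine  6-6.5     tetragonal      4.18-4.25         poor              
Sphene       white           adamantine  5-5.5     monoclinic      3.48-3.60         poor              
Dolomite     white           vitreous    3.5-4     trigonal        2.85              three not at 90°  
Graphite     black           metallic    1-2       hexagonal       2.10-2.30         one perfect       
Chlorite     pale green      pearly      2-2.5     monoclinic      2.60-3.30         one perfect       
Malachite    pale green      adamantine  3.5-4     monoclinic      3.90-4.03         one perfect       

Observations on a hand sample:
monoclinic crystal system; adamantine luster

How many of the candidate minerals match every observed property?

2

Monoclinic crystal system — leaves Epidote, Biotite, Serpentine, Azurite, Muscovite, Hornblende, Sphene, Chlorite, Malachite.
Adamantine luster — only Sphene, Malachite remain.
The minerals that satisfy all observations are Malachite, Sphene.
That is 2 minerals.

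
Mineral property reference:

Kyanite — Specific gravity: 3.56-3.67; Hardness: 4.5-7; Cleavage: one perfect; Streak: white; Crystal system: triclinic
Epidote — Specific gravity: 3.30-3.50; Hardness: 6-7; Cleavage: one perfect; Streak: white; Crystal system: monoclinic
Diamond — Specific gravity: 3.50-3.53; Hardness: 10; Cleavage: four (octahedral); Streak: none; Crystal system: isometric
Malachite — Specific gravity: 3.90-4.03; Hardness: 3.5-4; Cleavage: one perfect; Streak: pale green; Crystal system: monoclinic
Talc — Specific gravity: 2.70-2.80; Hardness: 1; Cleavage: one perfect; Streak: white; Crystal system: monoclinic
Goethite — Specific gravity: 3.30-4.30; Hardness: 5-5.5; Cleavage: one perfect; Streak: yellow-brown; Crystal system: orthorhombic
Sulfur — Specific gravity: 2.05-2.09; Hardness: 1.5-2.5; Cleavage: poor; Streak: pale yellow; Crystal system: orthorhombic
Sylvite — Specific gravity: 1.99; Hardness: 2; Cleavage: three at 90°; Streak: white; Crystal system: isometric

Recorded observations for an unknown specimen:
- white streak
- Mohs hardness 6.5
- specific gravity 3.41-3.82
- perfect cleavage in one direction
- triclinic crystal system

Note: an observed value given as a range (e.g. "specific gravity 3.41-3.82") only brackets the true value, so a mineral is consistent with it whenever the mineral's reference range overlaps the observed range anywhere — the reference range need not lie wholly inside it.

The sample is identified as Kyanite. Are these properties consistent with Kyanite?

Yes

White streak — fits Kyanite (white streak).
Mohs hardness 6.5 — fits Kyanite (hardness 4.5-7).
Specific gravity 3.41-3.82 — fits Kyanite (SG 3.56-3.67).
Perfect cleavage in one direction — fits Kyanite (cleavage one perfect).
Triclinic crystal system — fits Kyanite (triclinic system).
Every observed property is compatible with the reference values for Kyanite.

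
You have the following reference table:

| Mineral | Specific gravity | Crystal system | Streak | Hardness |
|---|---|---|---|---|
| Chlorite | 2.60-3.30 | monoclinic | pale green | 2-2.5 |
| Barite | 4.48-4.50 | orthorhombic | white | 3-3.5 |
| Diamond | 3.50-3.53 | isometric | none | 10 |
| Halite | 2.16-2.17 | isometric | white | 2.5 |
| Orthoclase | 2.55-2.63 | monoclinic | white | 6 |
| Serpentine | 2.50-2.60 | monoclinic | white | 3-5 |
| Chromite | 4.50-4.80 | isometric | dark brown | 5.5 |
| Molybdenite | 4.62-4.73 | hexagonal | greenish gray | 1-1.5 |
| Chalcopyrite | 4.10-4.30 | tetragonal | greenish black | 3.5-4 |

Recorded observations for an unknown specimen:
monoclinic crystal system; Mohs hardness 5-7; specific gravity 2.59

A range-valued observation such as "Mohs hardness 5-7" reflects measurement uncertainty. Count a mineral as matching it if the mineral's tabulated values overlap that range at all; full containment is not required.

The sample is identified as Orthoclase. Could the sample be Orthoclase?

Consistent

Monoclinic crystal system — matches Orthoclase (monoclinic system).
Mohs hardness 5-7 — matches Orthoclase (hardness 6).
Specific gravity 2.59 — matches Orthoclase (SG 2.55-2.63).
Every observed property is compatible with the reference values for Orthoclase.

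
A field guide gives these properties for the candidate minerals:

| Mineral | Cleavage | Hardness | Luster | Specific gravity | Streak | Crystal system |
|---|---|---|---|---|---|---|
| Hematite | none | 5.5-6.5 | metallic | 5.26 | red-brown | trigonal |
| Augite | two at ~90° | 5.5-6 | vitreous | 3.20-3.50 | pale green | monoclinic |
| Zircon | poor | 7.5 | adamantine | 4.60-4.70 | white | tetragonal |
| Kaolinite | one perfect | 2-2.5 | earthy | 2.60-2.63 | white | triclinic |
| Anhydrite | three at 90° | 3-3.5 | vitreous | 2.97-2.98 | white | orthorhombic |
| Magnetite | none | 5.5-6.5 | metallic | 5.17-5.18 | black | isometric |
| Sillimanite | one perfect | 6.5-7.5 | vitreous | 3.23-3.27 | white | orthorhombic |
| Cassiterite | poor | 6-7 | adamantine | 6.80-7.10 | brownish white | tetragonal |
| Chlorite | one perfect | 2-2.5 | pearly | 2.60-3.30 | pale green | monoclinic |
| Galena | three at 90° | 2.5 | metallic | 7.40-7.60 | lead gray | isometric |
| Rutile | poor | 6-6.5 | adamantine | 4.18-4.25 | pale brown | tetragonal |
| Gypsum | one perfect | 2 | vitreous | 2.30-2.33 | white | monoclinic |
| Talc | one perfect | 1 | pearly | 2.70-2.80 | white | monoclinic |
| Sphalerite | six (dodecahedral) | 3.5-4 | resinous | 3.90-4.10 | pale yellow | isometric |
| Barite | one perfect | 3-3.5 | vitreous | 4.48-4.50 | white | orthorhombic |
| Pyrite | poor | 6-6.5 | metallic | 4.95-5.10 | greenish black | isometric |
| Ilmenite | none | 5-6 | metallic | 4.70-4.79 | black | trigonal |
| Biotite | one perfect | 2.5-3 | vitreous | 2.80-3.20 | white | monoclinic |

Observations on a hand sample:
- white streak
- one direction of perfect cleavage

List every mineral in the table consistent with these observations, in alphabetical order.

Barite, Biotite, Gypsum, Kaolinite, Sillimanite, Talc

White streak — narrows the field to Zircon, Kaolinite, Anhydrite, Sillimanite, Gypsum, Talc, Barite, Biotite.
One direction of perfect cleavage excludes Zircon, Anhydrite.
The minerals that satisfy all observations are Barite, Biotite, Gypsum, Kaolinite, Sillimanite, Talc.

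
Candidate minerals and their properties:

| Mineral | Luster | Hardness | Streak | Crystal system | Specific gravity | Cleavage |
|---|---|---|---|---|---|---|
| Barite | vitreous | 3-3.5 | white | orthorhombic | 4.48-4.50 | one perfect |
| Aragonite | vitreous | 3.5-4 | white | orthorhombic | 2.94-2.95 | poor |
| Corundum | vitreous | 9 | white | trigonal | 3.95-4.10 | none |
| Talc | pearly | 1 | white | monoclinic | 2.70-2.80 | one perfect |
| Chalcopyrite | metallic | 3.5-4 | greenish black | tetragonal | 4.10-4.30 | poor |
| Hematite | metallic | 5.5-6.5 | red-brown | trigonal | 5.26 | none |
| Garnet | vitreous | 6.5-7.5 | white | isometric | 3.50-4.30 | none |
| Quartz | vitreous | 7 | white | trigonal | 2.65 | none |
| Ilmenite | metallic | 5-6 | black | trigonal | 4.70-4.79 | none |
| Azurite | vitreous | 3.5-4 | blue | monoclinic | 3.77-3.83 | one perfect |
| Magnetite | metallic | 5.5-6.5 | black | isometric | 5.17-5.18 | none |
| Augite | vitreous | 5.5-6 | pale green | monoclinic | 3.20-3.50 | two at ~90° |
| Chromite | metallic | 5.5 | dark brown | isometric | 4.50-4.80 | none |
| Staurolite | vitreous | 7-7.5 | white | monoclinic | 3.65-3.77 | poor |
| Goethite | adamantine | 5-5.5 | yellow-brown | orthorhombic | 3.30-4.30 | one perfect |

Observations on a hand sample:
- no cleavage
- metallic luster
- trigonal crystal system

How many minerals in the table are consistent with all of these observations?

2

No cleavage: only Corundum, Hematite, Garnet, Quartz, Ilmenite, Magnetite, Chromite remain.
Metallic luster is inconsistent with Corundum, Garnet, Quartz.
Trigonal crystal system eliminates Magnetite, Chromite.
Consistent with every observation: Hematite, Ilmenite.
That is 2 minerals.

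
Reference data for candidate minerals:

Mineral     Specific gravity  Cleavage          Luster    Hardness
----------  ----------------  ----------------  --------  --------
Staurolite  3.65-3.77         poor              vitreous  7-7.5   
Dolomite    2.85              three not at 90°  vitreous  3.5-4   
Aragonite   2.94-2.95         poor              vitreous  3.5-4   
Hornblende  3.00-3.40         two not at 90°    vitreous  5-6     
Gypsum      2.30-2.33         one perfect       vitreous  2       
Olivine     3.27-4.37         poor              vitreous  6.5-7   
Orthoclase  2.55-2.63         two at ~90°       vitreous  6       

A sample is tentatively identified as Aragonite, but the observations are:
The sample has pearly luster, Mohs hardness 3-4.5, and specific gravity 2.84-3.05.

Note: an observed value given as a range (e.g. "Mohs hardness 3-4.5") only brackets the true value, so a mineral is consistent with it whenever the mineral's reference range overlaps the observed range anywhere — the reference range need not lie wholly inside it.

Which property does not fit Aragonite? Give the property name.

Pearly luster: Aragonite has vitreous luster — inconsistent.
Mohs hardness 3-4.5: Aragonite has hardness 3.5-4 — consistent.
Specific gravity 2.84-3.05: Aragonite has SG 2.94-2.95 — consistent.
Only the luster is inconsistent.

luster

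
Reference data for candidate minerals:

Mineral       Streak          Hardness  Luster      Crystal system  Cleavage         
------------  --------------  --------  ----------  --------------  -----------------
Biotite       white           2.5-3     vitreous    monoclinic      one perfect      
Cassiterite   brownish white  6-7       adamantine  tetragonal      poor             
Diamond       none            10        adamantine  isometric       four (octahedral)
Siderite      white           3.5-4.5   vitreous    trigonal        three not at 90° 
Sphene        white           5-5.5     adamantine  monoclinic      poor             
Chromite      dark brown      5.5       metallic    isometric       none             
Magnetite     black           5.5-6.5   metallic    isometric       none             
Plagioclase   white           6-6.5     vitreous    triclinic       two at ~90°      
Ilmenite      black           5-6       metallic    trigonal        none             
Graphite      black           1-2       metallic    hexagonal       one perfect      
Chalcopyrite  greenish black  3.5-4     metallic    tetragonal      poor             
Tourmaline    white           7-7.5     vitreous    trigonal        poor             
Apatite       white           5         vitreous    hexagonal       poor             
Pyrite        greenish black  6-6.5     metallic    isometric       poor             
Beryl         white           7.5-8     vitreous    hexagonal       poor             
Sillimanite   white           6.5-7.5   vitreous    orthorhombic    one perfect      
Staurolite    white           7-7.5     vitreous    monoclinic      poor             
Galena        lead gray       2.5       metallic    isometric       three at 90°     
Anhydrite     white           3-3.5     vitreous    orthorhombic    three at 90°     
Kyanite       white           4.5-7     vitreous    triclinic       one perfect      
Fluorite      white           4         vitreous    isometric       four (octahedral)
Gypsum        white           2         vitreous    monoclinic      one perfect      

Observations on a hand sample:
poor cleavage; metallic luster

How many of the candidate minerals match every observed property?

Poor cleavage: narrows the field to Cassiterite, Sphene, Chalcopyrite, Tourmaline, Apatite, Pyrite, Beryl, Staurolite.
Metallic luster: leaves Chalcopyrite, Pyrite.
The minerals that satisfy all observations are Chalcopyrite, Pyrite.
That is 2 minerals.

2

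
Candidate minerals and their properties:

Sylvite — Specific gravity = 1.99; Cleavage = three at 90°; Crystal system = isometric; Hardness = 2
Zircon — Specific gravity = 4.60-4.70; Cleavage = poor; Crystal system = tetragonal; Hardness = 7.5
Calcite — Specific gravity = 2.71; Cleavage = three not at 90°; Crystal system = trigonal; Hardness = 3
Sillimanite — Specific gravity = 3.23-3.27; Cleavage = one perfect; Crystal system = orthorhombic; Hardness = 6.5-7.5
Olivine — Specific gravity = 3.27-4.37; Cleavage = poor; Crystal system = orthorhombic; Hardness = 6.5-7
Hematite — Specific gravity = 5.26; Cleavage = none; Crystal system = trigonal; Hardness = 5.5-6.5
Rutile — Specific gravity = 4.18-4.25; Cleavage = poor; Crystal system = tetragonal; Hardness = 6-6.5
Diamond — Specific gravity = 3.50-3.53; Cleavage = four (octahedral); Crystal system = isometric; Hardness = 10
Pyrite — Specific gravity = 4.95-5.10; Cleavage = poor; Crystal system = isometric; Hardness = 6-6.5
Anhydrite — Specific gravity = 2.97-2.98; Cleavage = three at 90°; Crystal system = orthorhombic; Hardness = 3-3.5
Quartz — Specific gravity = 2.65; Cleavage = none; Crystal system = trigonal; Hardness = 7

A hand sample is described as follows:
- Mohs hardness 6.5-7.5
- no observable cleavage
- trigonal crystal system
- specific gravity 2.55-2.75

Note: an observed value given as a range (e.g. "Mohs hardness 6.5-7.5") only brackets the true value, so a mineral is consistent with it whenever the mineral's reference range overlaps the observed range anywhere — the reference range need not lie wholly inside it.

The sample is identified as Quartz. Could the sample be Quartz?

Mohs hardness 6.5-7.5 — agrees with Quartz (hardness 7).
No observable cleavage — agrees with Quartz (cleavage none).
Trigonal crystal system — agrees with Quartz (trigonal system).
Specific gravity 2.55-2.75 — agrees with Quartz (SG 2.65).
All observations are consistent with the tabulated values for Quartz.

Yes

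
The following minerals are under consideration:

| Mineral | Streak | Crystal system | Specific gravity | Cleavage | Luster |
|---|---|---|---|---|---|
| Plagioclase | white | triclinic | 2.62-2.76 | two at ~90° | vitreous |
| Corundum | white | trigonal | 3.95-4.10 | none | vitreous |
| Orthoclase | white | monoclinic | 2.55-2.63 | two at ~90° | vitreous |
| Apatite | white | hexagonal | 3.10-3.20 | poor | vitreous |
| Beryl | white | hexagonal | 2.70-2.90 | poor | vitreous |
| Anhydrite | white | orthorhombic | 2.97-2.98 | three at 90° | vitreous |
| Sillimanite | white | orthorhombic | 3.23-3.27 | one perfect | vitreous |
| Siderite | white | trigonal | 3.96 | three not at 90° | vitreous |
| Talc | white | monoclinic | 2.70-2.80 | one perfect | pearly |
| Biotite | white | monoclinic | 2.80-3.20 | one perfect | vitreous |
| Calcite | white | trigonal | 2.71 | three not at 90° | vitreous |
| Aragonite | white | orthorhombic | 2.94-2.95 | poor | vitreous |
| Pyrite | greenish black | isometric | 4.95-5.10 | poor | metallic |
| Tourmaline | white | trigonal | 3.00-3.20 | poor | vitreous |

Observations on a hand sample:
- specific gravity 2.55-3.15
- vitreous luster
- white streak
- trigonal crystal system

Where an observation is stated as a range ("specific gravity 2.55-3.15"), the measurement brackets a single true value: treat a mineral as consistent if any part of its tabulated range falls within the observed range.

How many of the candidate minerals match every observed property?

Specific gravity 2.55-3.15 excludes Corundum, Sillimanite, Siderite, Pyrite.
Vitreous luster rules out Talc.
White streak — consistent with all remaining minerals.
Trigonal crystal system — only Calcite, Tourmaline remain.
Consistent with every observation: Calcite, Tourmaline.
That is 2 minerals.

2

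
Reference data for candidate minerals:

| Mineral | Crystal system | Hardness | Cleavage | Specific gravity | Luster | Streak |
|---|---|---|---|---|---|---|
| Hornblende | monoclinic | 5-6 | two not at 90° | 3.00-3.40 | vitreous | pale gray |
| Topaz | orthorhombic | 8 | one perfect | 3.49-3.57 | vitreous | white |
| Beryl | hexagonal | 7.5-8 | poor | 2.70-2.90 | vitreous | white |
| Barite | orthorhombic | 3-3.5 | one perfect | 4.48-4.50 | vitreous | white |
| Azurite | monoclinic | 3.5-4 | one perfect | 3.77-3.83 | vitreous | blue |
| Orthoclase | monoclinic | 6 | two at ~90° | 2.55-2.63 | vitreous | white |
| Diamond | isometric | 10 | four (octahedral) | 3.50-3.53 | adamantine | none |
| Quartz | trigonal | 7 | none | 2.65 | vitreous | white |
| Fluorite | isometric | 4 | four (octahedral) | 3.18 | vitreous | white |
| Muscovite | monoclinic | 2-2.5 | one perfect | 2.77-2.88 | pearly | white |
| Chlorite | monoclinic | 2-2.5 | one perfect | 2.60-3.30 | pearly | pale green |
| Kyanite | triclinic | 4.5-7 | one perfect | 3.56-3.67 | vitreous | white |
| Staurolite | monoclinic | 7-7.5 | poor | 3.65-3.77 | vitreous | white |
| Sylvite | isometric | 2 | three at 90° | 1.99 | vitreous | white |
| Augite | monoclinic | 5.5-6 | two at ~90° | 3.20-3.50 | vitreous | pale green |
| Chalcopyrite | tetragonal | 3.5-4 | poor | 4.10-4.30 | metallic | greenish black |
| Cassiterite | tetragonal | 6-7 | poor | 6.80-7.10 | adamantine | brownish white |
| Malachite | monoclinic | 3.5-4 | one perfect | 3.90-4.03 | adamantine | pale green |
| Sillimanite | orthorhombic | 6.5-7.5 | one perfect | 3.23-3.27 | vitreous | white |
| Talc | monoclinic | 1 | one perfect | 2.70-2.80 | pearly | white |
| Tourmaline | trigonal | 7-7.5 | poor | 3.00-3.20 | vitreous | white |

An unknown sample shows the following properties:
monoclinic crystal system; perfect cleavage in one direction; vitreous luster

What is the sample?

Azurite

Monoclinic crystal system: narrows the field to Hornblende, Azurite, Orthoclase, Muscovite, Chlorite, Staurolite, Augite, Malachite, Talc.
Perfect cleavage in one direction rules out Hornblende, Orthoclase, Staurolite, Augite.
Vitreous luster: narrows the field to Azurite.
The only mineral consistent with every observation is Azurite.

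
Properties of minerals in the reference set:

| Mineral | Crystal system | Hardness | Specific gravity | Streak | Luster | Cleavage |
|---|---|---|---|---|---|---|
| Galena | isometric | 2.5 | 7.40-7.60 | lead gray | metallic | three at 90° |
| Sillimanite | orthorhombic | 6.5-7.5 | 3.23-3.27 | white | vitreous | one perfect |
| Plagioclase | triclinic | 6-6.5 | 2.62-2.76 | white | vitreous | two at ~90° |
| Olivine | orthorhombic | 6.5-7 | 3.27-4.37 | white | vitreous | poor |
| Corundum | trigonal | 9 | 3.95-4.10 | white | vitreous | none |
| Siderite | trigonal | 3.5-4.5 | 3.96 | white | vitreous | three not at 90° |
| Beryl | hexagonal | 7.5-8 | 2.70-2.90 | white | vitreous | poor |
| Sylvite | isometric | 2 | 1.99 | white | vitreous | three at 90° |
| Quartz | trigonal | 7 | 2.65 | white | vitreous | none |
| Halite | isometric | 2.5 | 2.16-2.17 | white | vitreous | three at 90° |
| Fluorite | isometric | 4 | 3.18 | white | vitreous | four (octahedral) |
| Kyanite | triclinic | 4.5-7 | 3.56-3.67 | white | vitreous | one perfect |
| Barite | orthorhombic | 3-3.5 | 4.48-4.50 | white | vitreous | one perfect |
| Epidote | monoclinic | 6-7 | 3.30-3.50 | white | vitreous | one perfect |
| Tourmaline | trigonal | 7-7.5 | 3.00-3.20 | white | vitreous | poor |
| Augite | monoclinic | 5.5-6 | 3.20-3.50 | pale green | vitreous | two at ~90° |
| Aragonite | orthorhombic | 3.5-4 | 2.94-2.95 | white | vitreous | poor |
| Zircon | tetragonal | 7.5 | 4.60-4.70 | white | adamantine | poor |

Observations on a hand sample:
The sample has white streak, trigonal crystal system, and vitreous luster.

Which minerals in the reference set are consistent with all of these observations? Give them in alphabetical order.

Corundum, Quartz, Siderite, Tourmaline

White streak is inconsistent with Galena, Augite.
Trigonal crystal system: narrows the field to Corundum, Siderite, Quartz, Tourmaline.
Vitreous luster: no further eliminations.
Consistent with every observation: Corundum, Quartz, Siderite, Tourmaline.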